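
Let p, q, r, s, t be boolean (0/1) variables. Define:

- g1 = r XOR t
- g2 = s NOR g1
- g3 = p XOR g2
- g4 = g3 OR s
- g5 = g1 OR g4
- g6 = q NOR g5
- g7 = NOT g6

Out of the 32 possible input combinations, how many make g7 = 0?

g7 = NOT g6 must be 0, so g6 = 1.
g6 = q NOR g5 must be 1, so both q = 0 and g5 = 0.
g5 = g1 OR g4 must be 0, so both g1 = 0 and g4 = 0.
Satisfying assignments:
  p=1, q=0, r=0, s=0, t=0
  p=1, q=0, r=1, s=0, t=1

2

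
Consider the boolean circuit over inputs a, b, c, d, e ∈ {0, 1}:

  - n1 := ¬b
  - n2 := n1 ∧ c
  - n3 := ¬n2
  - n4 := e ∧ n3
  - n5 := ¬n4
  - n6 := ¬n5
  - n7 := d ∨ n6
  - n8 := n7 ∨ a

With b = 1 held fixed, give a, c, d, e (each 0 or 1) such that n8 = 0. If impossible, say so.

Check with b = 1 and a=0, c=0, d=0, e=0:
n1 = ¬b = ¬1 = 0
n2 = n1 ∧ c = 0 ∧ 0 = 0
n3 = ¬n2 = ¬0 = 1
n4 = e ∧ n3 = 0 ∧ 1 = 0
n5 = ¬n4 = ¬0 = 1
n6 = ¬n5 = ¬1 = 0
n7 = d ∨ n6 = 0 ∨ 0 = 0
n8 = n7 ∨ a = 0 ∨ 0 = 0
So n8 = 0.

a=0, c=0, d=0, e=0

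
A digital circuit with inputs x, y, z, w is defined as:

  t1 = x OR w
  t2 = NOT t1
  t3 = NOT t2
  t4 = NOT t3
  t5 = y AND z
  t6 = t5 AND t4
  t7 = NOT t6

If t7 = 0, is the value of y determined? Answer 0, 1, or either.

t7 = NOT t6 must be 0, so t6 = 1.
t6 = t5 AND t4 must be 1, so both t5 = 1 and t4 = 1.
Every assignment with t7 = 0 has y = 1; there are 1 such assignment(s).
  x=0, y=1, z=1, w=0

1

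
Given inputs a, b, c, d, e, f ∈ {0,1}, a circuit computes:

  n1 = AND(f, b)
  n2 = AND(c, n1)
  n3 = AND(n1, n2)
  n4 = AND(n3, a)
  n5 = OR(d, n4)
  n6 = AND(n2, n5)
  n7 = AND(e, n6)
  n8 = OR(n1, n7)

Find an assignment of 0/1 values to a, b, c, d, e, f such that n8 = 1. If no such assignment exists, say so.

n8 = OR(n1, n7) must be 1, so at least one of n1, n7 is 1.
Check with a=1 b=1 c=0 d=0 e=0 f=1:
n1 = AND(f, b) = AND(1, 1) = 1
n2 = AND(c, n1) = AND(0, 1) = 0
n3 = AND(n1, n2) = AND(1, 0) = 0
n4 = AND(n3, a) = AND(0, 1) = 0
n5 = OR(d, n4) = OR(0, 0) = 0
n6 = AND(n2, n5) = AND(0, 0) = 0
n7 = AND(e, n6) = AND(0, 0) = 0
n8 = OR(n1, n7) = OR(1, 0) = 1
So n8 = 1 as required.

a=1 b=1 c=0 d=0 e=0 f=1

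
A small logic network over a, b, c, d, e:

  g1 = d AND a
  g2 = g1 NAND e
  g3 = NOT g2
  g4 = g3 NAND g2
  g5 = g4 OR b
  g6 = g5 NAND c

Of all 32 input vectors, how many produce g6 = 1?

g6 = g5 NAND c must be 1, so at least one of g5, c is 0.
Enumerating the 32 input combinations, 16 give g6 = 1 and 16 give g6 = 0.

16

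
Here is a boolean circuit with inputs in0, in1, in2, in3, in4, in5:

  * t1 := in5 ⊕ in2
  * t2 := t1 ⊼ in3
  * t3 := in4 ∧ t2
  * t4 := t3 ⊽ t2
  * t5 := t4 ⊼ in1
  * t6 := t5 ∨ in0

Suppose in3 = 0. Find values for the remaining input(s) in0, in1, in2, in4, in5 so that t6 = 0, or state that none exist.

With in3 = 0 fixed, none of the 32 settings of in0, in1, in2, in4, in5 give t6 = 0.
For example, with in0=0, in1=1, in2=1, in4=1, in5=0:
t1 = in5 ⊕ in2 = 0 ⊕ 1 = 1
t2 = t1 ⊼ in3 = 1 ⊼ 0 = 1
t3 = in4 ∧ t2 = 1 ∧ 1 = 1
t4 = t3 ⊽ t2 = 1 ⊽ 1 = 0
t5 = t4 ⊼ in1 = 0 ⊼ 1 = 1
t6 = t5 ∨ in0 = 1 ∨ 0 = 1
giving t6 = 1 ≠ 0.

no solution exists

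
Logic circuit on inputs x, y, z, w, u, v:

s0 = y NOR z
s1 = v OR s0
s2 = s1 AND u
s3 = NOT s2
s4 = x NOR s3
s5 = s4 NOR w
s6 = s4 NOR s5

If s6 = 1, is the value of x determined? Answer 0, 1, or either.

Both values of x occur among assignments with s6 = 1:
  x=0: x=0, y=0, z=0, w=1, u=0, v=0
  x=1: x=1, y=0, z=0, w=1, u=0, v=0

either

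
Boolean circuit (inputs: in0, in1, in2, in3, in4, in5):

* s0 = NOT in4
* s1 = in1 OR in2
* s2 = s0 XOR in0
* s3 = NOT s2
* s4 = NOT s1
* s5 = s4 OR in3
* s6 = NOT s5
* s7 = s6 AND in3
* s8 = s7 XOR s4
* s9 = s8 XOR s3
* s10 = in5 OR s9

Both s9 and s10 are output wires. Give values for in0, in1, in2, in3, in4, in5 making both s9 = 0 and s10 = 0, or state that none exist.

in0=1 in1=0 in2=1 in3=0 in4=1 in5=0

Check with in0=1 in1=0 in2=1 in3=0 in4=1 in5=0:
s0 = NOT in4 = NOT 1 = 0
s1 = in1 OR in2 = 0 OR 1 = 1
s2 = s0 XOR in0 = 0 XOR 1 = 1
s3 = NOT s2 = NOT 1 = 0
s4 = NOT s1 = NOT 1 = 0
s5 = s4 OR in3 = 0 OR 0 = 0
s6 = NOT s5 = NOT 0 = 1
s7 = s6 AND in3 = 1 AND 0 = 0
s8 = s7 XOR s4 = 0 XOR 0 = 0
s9 = s8 XOR s3 = 0 XOR 0 = 0
s10 = in5 OR s9 = 0 OR 0 = 0
So s9 = 0 and s10 = 0.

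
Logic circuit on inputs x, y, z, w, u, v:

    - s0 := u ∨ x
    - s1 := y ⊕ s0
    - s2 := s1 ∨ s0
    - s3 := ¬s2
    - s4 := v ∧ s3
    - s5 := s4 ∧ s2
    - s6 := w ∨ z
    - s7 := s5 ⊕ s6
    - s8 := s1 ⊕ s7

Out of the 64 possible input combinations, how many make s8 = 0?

32

s8 = s1 ⊕ s7 must be 0, so s1 and s7 are equal.
Enumerating the 64 input combinations, 32 give s8 = 0 and 32 give s8 = 1.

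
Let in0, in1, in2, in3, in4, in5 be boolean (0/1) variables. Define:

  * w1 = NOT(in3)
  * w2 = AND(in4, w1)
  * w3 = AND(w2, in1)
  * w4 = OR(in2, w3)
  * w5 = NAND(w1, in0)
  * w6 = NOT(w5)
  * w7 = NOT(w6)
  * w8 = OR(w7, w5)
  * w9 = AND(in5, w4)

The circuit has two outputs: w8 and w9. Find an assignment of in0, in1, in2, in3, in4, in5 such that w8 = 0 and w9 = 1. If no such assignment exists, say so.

Check with in0=1, in1=1, in2=1, in3=0, in4=0, in5=1:
w1 = NOT(in3) = NOT 0 = 1
w2 = AND(in4, w1) = AND(0, 1) = 0
w3 = AND(w2, in1) = AND(0, 1) = 0
w4 = OR(in2, w3) = OR(1, 0) = 1
w5 = NAND(w1, in0) = NAND(1, 1) = 0
w6 = NOT(w5) = NOT 0 = 1
w7 = NOT(w6) = NOT 1 = 0
w8 = OR(w7, w5) = OR(0, 0) = 0
w9 = AND(in5, w4) = AND(1, 1) = 1
So w8 = 0 and w9 = 1.

in0=1, in1=1, in2=1, in3=0, in4=0, in5=1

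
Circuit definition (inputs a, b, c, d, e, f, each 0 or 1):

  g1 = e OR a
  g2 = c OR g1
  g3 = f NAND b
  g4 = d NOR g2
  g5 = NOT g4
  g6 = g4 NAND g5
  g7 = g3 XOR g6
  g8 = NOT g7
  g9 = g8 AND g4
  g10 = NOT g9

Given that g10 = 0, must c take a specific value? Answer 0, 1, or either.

0

g10 = NOT g9 must be 0, so g9 = 1.
g9 = g8 AND g4 must be 1, so both g8 = 1 and g4 = 1.
Every assignment with g10 = 0 has c = 0; there are 3 such assignment(s).
  a=0, b=0, c=0, d=0, e=0, f=0
  a=0, b=0, c=0, d=0, e=0, f=1
  a=0, b=1, c=0, d=0, e=0, f=0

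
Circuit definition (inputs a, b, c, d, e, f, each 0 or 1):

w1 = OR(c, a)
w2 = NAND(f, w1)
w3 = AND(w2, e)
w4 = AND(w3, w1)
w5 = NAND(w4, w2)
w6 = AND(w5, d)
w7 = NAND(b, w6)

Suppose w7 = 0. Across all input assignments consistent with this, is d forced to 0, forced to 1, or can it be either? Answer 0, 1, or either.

w7 = NAND(b, w6) must be 0, so both b = 1 and w6 = 1.
Every assignment with w7 = 0 has d = 1; there are 13 such assignment(s).

1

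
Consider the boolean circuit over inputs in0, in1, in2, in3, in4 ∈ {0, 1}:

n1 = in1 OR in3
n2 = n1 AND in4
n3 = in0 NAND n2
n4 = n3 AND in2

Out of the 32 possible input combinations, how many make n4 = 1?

n4 = n3 AND in2 must be 1, so both n3 = 1 and in2 = 1.
n3 = in0 NAND n2 must be 1, so at least one of in0, n2 is 0.
Enumerating the 32 input combinations, 13 give n4 = 1 and 19 give n4 = 0.

13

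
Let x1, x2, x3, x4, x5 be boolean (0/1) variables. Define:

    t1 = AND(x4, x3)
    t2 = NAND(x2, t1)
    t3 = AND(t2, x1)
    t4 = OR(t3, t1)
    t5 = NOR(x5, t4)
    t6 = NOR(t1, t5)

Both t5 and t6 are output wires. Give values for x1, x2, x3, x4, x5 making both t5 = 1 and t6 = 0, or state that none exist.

Check with x1=0, x2=0, x3=1, x4=0, x5=0:
t1 = AND(x4, x3) = AND(0, 1) = 0
t2 = NAND(x2, t1) = NAND(0, 0) = 1
t3 = AND(t2, x1) = AND(1, 0) = 0
t4 = OR(t3, t1) = OR(0, 0) = 0
t5 = NOR(x5, t4) = NOR(0, 0) = 1
t6 = NOR(t1, t5) = NOR(0, 1) = 0
So t5 = 1 and t6 = 0.

x1=0, x2=0, x3=1, x4=0, x5=0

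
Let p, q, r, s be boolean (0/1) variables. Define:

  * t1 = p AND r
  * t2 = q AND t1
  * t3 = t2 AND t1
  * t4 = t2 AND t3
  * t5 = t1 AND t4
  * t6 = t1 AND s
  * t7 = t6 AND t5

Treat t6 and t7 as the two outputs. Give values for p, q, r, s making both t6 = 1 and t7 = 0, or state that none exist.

p=1 q=0 r=1 s=1

Check with p=1 q=0 r=1 s=1:
t1 = p AND r = 1 AND 1 = 1
t2 = q AND t1 = 0 AND 1 = 0
t3 = t2 AND t1 = 0 AND 1 = 0
t4 = t2 AND t3 = 0 AND 0 = 0
t5 = t1 AND t4 = 1 AND 0 = 0
t6 = t1 AND s = 1 AND 1 = 1
t7 = t6 AND t5 = 1 AND 0 = 0
So t6 = 1 and t7 = 0.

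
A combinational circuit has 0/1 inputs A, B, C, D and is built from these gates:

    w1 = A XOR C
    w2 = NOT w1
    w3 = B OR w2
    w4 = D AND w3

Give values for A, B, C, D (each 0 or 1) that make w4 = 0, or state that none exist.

Check with A=1, B=1, C=1, D=0:
w1 = A XOR C = 1 XOR 1 = 0
w2 = NOT w1 = NOT 0 = 1
w3 = B OR w2 = 1 OR 1 = 1
w4 = D AND w3 = 0 AND 1 = 0
So w4 = 0 as required.

A=1, B=1, C=1, D=0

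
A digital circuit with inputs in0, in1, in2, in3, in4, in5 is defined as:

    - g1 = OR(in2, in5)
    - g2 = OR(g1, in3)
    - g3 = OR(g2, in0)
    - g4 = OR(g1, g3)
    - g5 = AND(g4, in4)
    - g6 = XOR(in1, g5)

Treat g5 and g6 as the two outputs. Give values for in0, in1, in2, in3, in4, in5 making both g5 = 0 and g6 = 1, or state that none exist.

Check with in0=0, in1=1, in2=1, in3=1, in4=0, in5=1:
g1 = OR(in2, in5) = OR(1, 1) = 1
g2 = OR(g1, in3) = OR(1, 1) = 1
g3 = OR(g2, in0) = OR(1, 0) = 1
g4 = OR(g1, g3) = OR(1, 1) = 1
g5 = AND(g4, in4) = AND(1, 0) = 0
g6 = XOR(in1, g5) = XOR(1, 0) = 1
So g5 = 0 and g6 = 1.

in0=0, in1=1, in2=1, in3=1, in4=0, in5=1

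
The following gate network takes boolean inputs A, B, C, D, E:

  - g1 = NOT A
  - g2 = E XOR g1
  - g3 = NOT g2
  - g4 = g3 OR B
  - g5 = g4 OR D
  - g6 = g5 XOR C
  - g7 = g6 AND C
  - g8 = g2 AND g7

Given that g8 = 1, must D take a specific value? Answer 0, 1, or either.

g8 = g2 AND g7 must be 1, so both g2 = 1 and g7 = 1.
g2 = E XOR g1 must be 1, so E and g1 differ.
Every assignment with g8 = 1 has D = 0; there are 2 such assignment(s).
  A=0, B=0, C=1, D=0, E=0
  A=1, B=0, C=1, D=0, E=1

0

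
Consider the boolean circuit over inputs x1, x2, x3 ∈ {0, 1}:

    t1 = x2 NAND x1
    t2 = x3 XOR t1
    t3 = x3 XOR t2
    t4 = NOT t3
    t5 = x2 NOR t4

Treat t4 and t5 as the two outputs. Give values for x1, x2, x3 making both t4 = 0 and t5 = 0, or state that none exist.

Check with x1=0, x2=1, x3=1:
t1 = x2 NAND x1 = 1 NAND 0 = 1
t2 = x3 XOR t1 = 1 XOR 1 = 0
t3 = x3 XOR t2 = 1 XOR 0 = 1
t4 = NOT t3 = NOT 1 = 0
t5 = x2 NOR t4 = 1 NOR 0 = 0
So t4 = 0 and t5 = 0.

x1=0, x2=1, x3=1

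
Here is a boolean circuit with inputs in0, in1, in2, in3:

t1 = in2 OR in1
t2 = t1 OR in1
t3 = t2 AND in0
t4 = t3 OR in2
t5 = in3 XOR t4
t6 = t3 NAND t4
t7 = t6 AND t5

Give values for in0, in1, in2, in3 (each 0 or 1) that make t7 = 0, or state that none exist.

in0=0, in1=1, in2=1, in3=1

t7 = t6 AND t5 must be 0, so at least one of t6, t5 is 0.
Check with in0=0, in1=1, in2=1, in3=1:
t1 = in2 OR in1 = 1 OR 1 = 1
t2 = t1 OR in1 = 1 OR 1 = 1
t3 = t2 AND in0 = 1 AND 0 = 0
t4 = t3 OR in2 = 0 OR 1 = 1
t5 = in3 XOR t4 = 1 XOR 1 = 0
t6 = t3 NAND t4 = 0 NAND 1 = 1
t7 = t6 AND t5 = 1 AND 0 = 0
So t7 = 0 as required.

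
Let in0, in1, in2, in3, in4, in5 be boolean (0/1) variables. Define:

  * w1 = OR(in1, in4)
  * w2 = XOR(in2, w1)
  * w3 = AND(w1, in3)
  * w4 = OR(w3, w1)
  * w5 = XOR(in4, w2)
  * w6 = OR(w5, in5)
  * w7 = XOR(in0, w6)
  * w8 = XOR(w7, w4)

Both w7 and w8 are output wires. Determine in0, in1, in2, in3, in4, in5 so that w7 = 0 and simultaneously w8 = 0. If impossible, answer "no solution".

Check with in0=1, in1=0, in2=0, in3=1, in4=0, in5=1:
w1 = OR(in1, in4) = OR(0, 0) = 0
w2 = XOR(in2, w1) = XOR(0, 0) = 0
w3 = AND(w1, in3) = AND(0, 1) = 0
w4 = OR(w3, w1) = OR(0, 0) = 0
w5 = XOR(in4, w2) = XOR(0, 0) = 0
w6 = OR(w5, in5) = OR(0, 1) = 1
w7 = XOR(in0, w6) = XOR(1, 1) = 0
w8 = XOR(w7, w4) = XOR(0, 0) = 0
So w7 = 0 and w8 = 0.

in0=1, in1=0, in2=0, in3=1, in4=0, in5=1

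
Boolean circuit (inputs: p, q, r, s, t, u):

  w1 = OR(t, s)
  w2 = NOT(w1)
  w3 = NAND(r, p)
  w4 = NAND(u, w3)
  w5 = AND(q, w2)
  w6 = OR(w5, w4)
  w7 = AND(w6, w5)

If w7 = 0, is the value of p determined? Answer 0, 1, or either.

Both values of p occur among assignments with w7 = 0:
  p=0: p=0, q=0, r=0, s=0, t=0, u=0
  p=1: p=1, q=0, r=0, s=0, t=0, u=0

either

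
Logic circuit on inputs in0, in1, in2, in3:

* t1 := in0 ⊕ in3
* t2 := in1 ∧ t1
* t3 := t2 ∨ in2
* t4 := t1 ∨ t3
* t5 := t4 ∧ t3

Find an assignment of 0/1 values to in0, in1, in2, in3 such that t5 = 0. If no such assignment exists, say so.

t5 = t4 ∧ t3 must be 0, so at least one of t4, t3 is 0.
Check with in0=0, in1=0, in2=0, in3=1:
t1 = in0 ⊕ in3 = 0 ⊕ 1 = 1
t2 = in1 ∧ t1 = 0 ∧ 1 = 0
t3 = t2 ∨ in2 = 0 ∨ 0 = 0
t4 = t1 ∨ t3 = 1 ∨ 0 = 1
t5 = t4 ∧ t3 = 1 ∧ 0 = 0
So t5 = 0 as required.

in0=0, in1=0, in2=0, in3=1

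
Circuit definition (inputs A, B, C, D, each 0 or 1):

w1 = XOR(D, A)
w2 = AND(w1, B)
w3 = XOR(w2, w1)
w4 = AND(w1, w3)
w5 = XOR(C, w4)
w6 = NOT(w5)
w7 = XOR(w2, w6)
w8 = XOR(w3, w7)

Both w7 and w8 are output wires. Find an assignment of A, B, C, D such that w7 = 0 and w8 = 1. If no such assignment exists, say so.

A=0, B=0, C=0, D=1

Check with A=0, B=0, C=0, D=1:
w1 = XOR(D, A) = XOR(1, 0) = 1
w2 = AND(w1, B) = AND(1, 0) = 0
w3 = XOR(w2, w1) = XOR(0, 1) = 1
w4 = AND(w1, w3) = AND(1, 1) = 1
w5 = XOR(C, w4) = XOR(0, 1) = 1
w6 = NOT(w5) = NOT 1 = 0
w7 = XOR(w2, w6) = XOR(0, 0) = 0
w8 = XOR(w3, w7) = XOR(1, 0) = 1
So w7 = 0 and w8 = 1.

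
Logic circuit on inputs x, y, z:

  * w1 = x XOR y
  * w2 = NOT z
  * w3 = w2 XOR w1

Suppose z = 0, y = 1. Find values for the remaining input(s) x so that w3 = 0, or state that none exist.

x=0

w3 = w2 XOR w1 must be 0, so w2 and w1 are equal.
Check with z = 0, y = 1 and x=0:
w1 = x XOR y = 0 XOR 1 = 1
w2 = NOT z = NOT 0 = 1
w3 = w2 XOR w1 = 1 XOR 1 = 0
So w3 = 0.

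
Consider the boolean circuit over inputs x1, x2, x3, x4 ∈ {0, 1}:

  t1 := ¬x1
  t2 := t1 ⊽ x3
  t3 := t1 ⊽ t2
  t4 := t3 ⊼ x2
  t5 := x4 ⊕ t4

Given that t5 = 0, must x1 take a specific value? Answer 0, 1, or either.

either

Both values of x1 occur among assignments with t5 = 0:
  x1=0: x1=0, x2=0, x3=0, x4=1
  x1=1: x1=1, x2=0, x3=0, x4=1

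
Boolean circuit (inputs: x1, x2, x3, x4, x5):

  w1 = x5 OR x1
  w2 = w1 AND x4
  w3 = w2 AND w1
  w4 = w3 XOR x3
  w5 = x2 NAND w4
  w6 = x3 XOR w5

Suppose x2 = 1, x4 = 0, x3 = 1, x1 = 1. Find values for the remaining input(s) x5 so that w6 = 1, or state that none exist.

x5=1

w6 = x3 XOR w5 must be 1, so x3 and w5 differ.
Check with x2 = 1, x4 = 0, x3 = 1, x1 = 1 and x5=1:
w1 = x5 OR x1 = 1 OR 1 = 1
w2 = w1 AND x4 = 1 AND 0 = 0
w3 = w2 AND w1 = 0 AND 1 = 0
w4 = w3 XOR x3 = 0 XOR 1 = 1
w5 = x2 NAND w4 = 1 NAND 1 = 0
w6 = x3 XOR w5 = 1 XOR 0 = 1
So w6 = 1.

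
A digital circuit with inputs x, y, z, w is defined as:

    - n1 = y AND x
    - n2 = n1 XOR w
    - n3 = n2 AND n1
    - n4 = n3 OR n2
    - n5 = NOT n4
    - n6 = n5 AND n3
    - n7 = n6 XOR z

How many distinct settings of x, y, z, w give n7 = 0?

8

n7 = n6 XOR z must be 0, so n6 and z are equal.
Enumerating the 16 input combinations, 8 give n7 = 0 and 8 give n7 = 1.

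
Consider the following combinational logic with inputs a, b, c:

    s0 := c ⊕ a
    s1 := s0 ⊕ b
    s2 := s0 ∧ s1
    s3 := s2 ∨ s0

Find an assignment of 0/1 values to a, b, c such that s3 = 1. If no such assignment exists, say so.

s3 = s2 ∨ s0 must be 1, so at least one of s2, s0 is 1.
Check with a=1, b=0, c=0:
s0 = c ⊕ a = 0 ⊕ 1 = 1
s1 = s0 ⊕ b = 1 ⊕ 0 = 1
s2 = s0 ∧ s1 = 1 ∧ 1 = 1
s3 = s2 ∨ s0 = 1 ∨ 1 = 1
So s3 = 1 as required.

a=1, b=0, c=0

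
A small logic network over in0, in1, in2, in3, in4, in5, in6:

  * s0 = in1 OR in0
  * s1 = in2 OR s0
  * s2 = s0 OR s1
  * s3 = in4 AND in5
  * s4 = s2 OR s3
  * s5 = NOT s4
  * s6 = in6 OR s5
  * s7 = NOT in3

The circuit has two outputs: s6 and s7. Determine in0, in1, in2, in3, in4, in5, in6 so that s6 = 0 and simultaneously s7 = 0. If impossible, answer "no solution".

Check with in0=0, in1=1, in2=1, in3=1, in4=0, in5=0, in6=0:
s0 = in1 OR in0 = 1 OR 0 = 1
s1 = in2 OR s0 = 1 OR 1 = 1
s2 = s0 OR s1 = 1 OR 1 = 1
s3 = in4 AND in5 = 0 AND 0 = 0
s4 = s2 OR s3 = 1 OR 0 = 1
s5 = NOT s4 = NOT 1 = 0
s6 = in6 OR s5 = 0 OR 0 = 0
s7 = NOT in3 = NOT 1 = 0
So s6 = 0 and s7 = 0.

in0=0, in1=1, in2=1, in3=1, in4=0, in5=0, in6=0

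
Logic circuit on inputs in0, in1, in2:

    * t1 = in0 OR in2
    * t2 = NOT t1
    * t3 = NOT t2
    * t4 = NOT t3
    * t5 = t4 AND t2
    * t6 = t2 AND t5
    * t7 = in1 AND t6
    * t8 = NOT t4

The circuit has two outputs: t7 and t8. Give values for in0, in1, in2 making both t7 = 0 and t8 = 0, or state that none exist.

in0=0 in1=0 in2=0

Check with in0=0 in1=0 in2=0:
t1 = in0 OR in2 = 0 OR 0 = 0
t2 = NOT t1 = NOT 0 = 1
t3 = NOT t2 = NOT 1 = 0
t4 = NOT t3 = NOT 0 = 1
t5 = t4 AND t2 = 1 AND 1 = 1
t6 = t2 AND t5 = 1 AND 1 = 1
t7 = in1 AND t6 = 0 AND 1 = 0
t8 = NOT t4 = NOT 1 = 0
So t7 = 0 and t8 = 0.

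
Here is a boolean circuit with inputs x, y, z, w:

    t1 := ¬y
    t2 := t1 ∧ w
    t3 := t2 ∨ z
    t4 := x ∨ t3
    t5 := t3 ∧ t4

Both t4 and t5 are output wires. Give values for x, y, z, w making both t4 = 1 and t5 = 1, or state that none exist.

x=1, y=1, z=1, w=0

Check with x=1, y=1, z=1, w=0:
t1 = ¬y = ¬1 = 0
t2 = t1 ∧ w = 0 ∧ 0 = 0
t3 = t2 ∨ z = 0 ∨ 1 = 1
t4 = x ∨ t3 = 1 ∨ 1 = 1
t5 = t3 ∧ t4 = 1 ∧ 1 = 1
So t4 = 1 and t5 = 1.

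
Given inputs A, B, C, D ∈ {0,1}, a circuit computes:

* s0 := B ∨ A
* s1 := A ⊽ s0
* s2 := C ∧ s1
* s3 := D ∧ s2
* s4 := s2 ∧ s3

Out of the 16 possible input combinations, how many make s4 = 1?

s4 = s2 ∧ s3 must be 1, so both s2 = 1 and s3 = 1.
s2 = C ∧ s1 must be 1, so both C = 1 and s1 = 1.
s3 = D ∧ s2 must be 1, so both D = 1 and s2 = 1.
Enumerating the 16 input combinations, 1 give s4 = 1 and 15 give s4 = 0.

1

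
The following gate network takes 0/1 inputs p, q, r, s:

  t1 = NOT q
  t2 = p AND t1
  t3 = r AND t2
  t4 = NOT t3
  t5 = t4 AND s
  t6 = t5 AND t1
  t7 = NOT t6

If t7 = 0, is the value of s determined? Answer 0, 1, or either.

t7 = NOT t6 must be 0, so t6 = 1.
t6 = t5 AND t1 must be 1, so both t5 = 1 and t1 = 1.
t5 = t4 AND s must be 1, so both t4 = 1 and s = 1.
Every assignment with t7 = 0 has s = 1; there are 3 such assignment(s).
  p=0, q=0, r=0, s=1
  p=0, q=0, r=1, s=1
  p=1, q=0, r=0, s=1

1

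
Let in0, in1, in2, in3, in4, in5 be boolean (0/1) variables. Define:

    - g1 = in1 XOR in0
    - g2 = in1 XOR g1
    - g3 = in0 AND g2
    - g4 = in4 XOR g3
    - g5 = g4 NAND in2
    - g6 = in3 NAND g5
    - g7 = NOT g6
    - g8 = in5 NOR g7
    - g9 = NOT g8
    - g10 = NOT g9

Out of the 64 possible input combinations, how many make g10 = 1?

g10 = NOT g9 must be 1, so g9 = 0.
Enumerating the 64 input combinations, 20 give g10 = 1 and 44 give g10 = 0.

20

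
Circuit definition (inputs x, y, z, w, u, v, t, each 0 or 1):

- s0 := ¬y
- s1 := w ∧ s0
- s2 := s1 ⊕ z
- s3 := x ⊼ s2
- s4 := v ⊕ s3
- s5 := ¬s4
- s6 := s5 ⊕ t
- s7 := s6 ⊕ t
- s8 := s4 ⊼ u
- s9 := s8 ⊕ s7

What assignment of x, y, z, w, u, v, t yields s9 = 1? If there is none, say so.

s9 = s8 ⊕ s7 must be 1, so s8 and s7 differ.
Check with x=1 y=0 z=1 w=1 u=0 v=0 t=0:
s0 = ¬y = ¬0 = 1
s1 = w ∧ s0 = 1 ∧ 1 = 1
s2 = s1 ⊕ z = 1 ⊕ 1 = 0
s3 = x ⊼ s2 = 1 ⊼ 0 = 1
s4 = v ⊕ s3 = 0 ⊕ 1 = 1
s5 = ¬s4 = ¬1 = 0
s6 = s5 ⊕ t = 0 ⊕ 0 = 0
s7 = s6 ⊕ t = 0 ⊕ 0 = 0
s8 = s4 ⊼ u = 1 ⊼ 0 = 1
s9 = s8 ⊕ s7 = 1 ⊕ 0 = 1
So s9 = 1 as required.

x=1 y=0 z=1 w=1 u=0 v=0 t=0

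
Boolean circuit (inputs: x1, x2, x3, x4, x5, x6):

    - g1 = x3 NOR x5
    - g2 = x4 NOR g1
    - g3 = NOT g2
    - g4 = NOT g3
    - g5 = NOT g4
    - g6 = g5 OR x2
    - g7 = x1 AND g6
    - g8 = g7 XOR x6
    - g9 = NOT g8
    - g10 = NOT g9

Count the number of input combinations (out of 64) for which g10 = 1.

32

g10 = NOT g9 must be 1, so g9 = 0.
g9 = NOT g8 must be 0, so g8 = 1.
Enumerating the 64 input combinations, 32 give g10 = 1 and 32 give g10 = 0.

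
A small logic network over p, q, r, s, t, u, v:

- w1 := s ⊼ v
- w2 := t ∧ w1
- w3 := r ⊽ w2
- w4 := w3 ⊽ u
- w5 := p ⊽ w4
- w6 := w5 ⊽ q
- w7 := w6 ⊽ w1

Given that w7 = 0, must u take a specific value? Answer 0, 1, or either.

either

Both values of u occur among assignments with w7 = 0:
  u=0: p=0, q=0, r=0, s=0, t=0, u=0, v=0
  u=1: p=0, q=0, r=0, s=0, t=0, u=1, v=0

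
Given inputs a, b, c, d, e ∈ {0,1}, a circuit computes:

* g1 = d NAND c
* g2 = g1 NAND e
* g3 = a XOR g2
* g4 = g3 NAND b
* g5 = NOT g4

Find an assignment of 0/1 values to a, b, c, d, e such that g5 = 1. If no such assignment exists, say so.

g5 = NOT g4 must be 1, so g4 = 0.
Check with a=1, b=1, c=1, d=0, e=1:
g1 = d NAND c = 0 NAND 1 = 1
g2 = g1 NAND e = 1 NAND 1 = 0
g3 = a XOR g2 = 1 XOR 0 = 1
g4 = g3 NAND b = 1 NAND 1 = 0
g5 = NOT g4 = NOT 0 = 1
So g5 = 1 as required.

a=1, b=1, c=1, d=0, e=1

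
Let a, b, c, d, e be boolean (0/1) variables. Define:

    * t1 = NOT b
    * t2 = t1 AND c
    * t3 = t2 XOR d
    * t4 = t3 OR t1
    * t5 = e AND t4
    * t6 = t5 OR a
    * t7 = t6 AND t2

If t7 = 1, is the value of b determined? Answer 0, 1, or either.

0

t7 = t6 AND t2 must be 1, so both t6 = 1 and t2 = 1.
t6 = t5 OR a must be 1, so at least one of t5, a is 1.
Every assignment with t7 = 1 has b = 0; there are 6 such assignment(s).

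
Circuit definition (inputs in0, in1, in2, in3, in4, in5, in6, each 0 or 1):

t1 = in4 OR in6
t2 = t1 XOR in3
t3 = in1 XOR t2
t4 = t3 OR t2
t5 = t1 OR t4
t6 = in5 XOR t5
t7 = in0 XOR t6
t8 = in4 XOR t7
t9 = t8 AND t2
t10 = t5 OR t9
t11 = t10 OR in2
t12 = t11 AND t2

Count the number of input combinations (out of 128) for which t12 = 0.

t12 = t11 AND t2 must be 0, so at least one of t11, t2 is 0.
Enumerating the 128 input combinations, 64 give t12 = 0 and 64 give t12 = 1.

64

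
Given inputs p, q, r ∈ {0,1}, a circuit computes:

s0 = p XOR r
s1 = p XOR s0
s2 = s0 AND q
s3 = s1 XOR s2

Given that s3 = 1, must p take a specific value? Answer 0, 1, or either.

Both values of p occur among assignments with s3 = 1:
  p=0: p=0, q=0, r=1
  p=1: p=1, q=0, r=1

either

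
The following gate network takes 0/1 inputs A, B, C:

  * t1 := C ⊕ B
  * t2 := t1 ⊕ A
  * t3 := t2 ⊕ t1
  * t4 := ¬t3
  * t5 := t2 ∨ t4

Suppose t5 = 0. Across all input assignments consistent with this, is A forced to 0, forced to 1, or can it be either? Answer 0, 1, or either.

1

t5 = t2 ∨ t4 must be 0, so both t2 = 0 and t4 = 0.
t2 = t1 ⊕ A must be 0, so t1 and A are equal.
Every assignment with t5 = 0 has A = 1; there are 2 such assignment(s).
  A=1, B=0, C=1
  A=1, B=1, C=0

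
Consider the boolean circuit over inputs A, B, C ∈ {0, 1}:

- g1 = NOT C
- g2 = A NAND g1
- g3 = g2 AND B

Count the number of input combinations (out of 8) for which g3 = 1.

3

g3 = g2 AND B must be 1, so both g2 = 1 and B = 1.
Satisfying assignments:
  A=0, B=1, C=0
  A=0, B=1, C=1
  A=1, B=1, C=1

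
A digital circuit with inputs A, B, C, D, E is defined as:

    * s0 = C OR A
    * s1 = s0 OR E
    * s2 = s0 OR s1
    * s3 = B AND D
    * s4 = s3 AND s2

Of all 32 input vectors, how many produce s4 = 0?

s4 = s3 AND s2 must be 0, so at least one of s3, s2 is 0.
Enumerating the 32 input combinations, 25 give s4 = 0 and 7 give s4 = 1.

25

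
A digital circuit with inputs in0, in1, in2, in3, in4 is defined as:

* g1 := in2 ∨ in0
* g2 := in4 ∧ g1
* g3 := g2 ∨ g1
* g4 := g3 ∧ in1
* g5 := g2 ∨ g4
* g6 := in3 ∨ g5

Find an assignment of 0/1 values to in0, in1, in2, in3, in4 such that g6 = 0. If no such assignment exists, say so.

in0=1 in1=0 in2=0 in3=0 in4=0

g6 = in3 ∨ g5 must be 0, so both in3 = 0 and g5 = 0.
g5 = g2 ∨ g4 must be 0, so both g2 = 0 and g4 = 0.
Check with in0=1 in1=0 in2=0 in3=0 in4=0:
g1 = in2 ∨ in0 = 0 ∨ 1 = 1
g2 = in4 ∧ g1 = 0 ∧ 1 = 0
g3 = g2 ∨ g1 = 0 ∨ 1 = 1
g4 = g3 ∧ in1 = 1 ∧ 0 = 0
g5 = g2 ∨ g4 = 0 ∨ 0 = 0
g6 = in3 ∨ g5 = 0 ∨ 0 = 0
So g6 = 0 as required.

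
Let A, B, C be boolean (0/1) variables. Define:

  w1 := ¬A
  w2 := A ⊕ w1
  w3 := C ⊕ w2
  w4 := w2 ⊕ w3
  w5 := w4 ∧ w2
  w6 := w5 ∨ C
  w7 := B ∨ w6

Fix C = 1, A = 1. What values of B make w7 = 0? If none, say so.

no solution exists

With C = 1, A = 1 fixed, none of the 2 settings of B give w7 = 0.
For example, with B=0:
w1 = ¬A = ¬1 = 0
w2 = A ⊕ w1 = 1 ⊕ 0 = 1
w3 = C ⊕ w2 = 1 ⊕ 1 = 0
w4 = w2 ⊕ w3 = 1 ⊕ 0 = 1
w5 = w4 ∧ w2 = 1 ∧ 1 = 1
w6 = w5 ∨ C = 1 ∨ 1 = 1
w7 = B ∨ w6 = 0 ∨ 1 = 1
giving w7 = 1 ≠ 0.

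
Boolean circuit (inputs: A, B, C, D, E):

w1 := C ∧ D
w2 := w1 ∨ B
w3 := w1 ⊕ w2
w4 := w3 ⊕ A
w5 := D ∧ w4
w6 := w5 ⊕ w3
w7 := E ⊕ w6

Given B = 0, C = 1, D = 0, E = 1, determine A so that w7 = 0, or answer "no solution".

With B = 0, C = 1, D = 0, E = 1 fixed, none of the 2 settings of A give w7 = 0.
For example, with A=0:
w1 = C ∧ D = 1 ∧ 0 = 0
w2 = w1 ∨ B = 0 ∨ 0 = 0
w3 = w1 ⊕ w2 = 0 ⊕ 0 = 0
w4 = w3 ⊕ A = 0 ⊕ 0 = 0
w5 = D ∧ w4 = 0 ∧ 0 = 0
w6 = w5 ⊕ w3 = 0 ⊕ 0 = 0
w7 = E ⊕ w6 = 1 ⊕ 0 = 1
giving w7 = 1 ≠ 0.

no solution exists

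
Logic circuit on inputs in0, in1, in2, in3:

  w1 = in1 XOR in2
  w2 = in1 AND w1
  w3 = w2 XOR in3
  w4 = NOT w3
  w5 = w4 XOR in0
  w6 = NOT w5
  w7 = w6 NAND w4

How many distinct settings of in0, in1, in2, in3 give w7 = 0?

4

w7 = w6 NAND w4 must be 0, so both w6 = 1 and w4 = 1.
w6 = NOT w5 must be 1, so w5 = 0.
w4 = NOT w3 must be 1, so w3 = 0.
Enumerating the 16 input combinations, 4 give w7 = 0 and 12 give w7 = 1.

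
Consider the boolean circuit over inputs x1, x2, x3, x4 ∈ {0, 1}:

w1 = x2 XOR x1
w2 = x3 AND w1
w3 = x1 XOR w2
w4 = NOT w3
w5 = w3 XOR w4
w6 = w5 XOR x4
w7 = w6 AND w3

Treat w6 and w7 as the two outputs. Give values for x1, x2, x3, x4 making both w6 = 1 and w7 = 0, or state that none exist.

Check with x1=0 x2=0 x3=1 x4=0:
w1 = x2 XOR x1 = 0 XOR 0 = 0
w2 = x3 AND w1 = 1 AND 0 = 0
w3 = x1 XOR w2 = 0 XOR 0 = 0
w4 = NOT w3 = NOT 0 = 1
w5 = w3 XOR w4 = 0 XOR 1 = 1
w6 = w5 XOR x4 = 1 XOR 0 = 1
w7 = w6 AND w3 = 1 AND 0 = 0
So w6 = 1 and w7 = 0.

x1=0 x2=0 x3=1 x4=0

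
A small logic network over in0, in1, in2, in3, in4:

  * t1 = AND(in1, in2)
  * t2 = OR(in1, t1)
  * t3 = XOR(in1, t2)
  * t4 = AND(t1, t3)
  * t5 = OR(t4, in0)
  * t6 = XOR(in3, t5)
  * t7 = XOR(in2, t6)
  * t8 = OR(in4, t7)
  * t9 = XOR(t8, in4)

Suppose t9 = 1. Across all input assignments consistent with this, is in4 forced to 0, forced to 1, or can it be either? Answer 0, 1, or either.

t9 = XOR(t8, in4) must be 1, so t8 and in4 differ.
Every assignment with t9 = 1 has in4 = 0; there are 8 such assignment(s).

0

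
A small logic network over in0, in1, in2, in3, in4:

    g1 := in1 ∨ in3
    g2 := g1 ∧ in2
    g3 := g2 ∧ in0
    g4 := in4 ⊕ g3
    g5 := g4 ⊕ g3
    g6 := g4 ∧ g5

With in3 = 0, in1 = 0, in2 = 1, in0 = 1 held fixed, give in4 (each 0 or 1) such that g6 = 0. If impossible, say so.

Check with in3 = 0, in1 = 0, in2 = 1, in0 = 1 and in4=0:
g1 = in1 ∨ in3 = 0 ∨ 0 = 0
g2 = g1 ∧ in2 = 0 ∧ 1 = 0
g3 = g2 ∧ in0 = 0 ∧ 1 = 0
g4 = in4 ⊕ g3 = 0 ⊕ 0 = 0
g5 = g4 ⊕ g3 = 0 ⊕ 0 = 0
g6 = g4 ∧ g5 = 0 ∧ 0 = 0
So g6 = 0.

in4=0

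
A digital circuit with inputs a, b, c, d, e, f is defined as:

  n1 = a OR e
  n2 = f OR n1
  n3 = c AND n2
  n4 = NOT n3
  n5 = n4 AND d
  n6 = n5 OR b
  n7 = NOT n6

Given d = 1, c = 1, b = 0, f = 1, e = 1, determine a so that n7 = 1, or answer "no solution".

n7 = NOT n6 must be 1, so n6 = 0.
Check with d = 1, c = 1, b = 0, f = 1, e = 1 and a=0:
n1 = a OR e = 0 OR 1 = 1
n2 = f OR n1 = 1 OR 1 = 1
n3 = c AND n2 = 1 AND 1 = 1
n4 = NOT n3 = NOT 1 = 0
n5 = n4 AND d = 0 AND 1 = 0
n6 = n5 OR b = 0 OR 0 = 0
n7 = NOT n6 = NOT 0 = 1
So n7 = 1.

a=0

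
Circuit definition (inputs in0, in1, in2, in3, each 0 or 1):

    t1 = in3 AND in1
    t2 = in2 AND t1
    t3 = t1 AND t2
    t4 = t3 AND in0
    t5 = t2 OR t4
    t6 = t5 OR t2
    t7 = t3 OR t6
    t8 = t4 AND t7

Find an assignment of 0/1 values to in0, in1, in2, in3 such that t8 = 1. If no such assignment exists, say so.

t8 = t4 AND t7 must be 1, so both t4 = 1 and t7 = 1.
Check with in0=1, in1=1, in2=1, in3=1:
t1 = in3 AND in1 = 1 AND 1 = 1
t2 = in2 AND t1 = 1 AND 1 = 1
t3 = t1 AND t2 = 1 AND 1 = 1
t4 = t3 AND in0 = 1 AND 1 = 1
t5 = t2 OR t4 = 1 OR 1 = 1
t6 = t5 OR t2 = 1 OR 1 = 1
t7 = t3 OR t6 = 1 OR 1 = 1
t8 = t4 AND t7 = 1 AND 1 = 1
So t8 = 1 as required.

in0=1, in1=1, in2=1, in3=1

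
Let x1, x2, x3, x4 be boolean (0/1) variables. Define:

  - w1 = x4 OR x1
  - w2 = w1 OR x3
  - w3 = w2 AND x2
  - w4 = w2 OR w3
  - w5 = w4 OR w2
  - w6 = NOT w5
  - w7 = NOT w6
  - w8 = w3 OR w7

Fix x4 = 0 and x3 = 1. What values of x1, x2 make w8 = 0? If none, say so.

no solution exists

With x4 = 0 and x3 = 1 fixed, none of the 4 settings of x1, x2 give w8 = 0.
For example, with x1=0, x2=1:
w1 = x4 OR x1 = 0 OR 0 = 0
w2 = w1 OR x3 = 0 OR 1 = 1
w3 = w2 AND x2 = 1 AND 1 = 1
w4 = w2 OR w3 = 1 OR 1 = 1
w5 = w4 OR w2 = 1 OR 1 = 1
w6 = NOT w5 = NOT 1 = 0
w7 = NOT w6 = NOT 0 = 1
w8 = w3 OR w7 = 1 OR 1 = 1
giving w8 = 1 ≠ 0.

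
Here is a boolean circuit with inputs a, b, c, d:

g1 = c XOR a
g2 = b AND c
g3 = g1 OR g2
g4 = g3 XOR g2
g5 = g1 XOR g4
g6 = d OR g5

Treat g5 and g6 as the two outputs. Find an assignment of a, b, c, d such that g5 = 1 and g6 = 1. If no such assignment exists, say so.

Check with a=0 b=1 c=1 d=1:
g1 = c XOR a = 1 XOR 0 = 1
g2 = b AND c = 1 AND 1 = 1
g3 = g1 OR g2 = 1 OR 1 = 1
g4 = g3 XOR g2 = 1 XOR 1 = 0
g5 = g1 XOR g4 = 1 XOR 0 = 1
g6 = d OR g5 = 1 OR 1 = 1
So g5 = 1 and g6 = 1.

a=0 b=1 c=1 d=1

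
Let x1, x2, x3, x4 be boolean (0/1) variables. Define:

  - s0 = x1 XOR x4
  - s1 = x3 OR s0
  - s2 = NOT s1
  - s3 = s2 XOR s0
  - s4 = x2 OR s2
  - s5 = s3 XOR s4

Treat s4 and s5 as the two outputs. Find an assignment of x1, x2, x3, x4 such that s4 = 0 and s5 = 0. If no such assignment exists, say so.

Check with x1=0, x2=0, x3=1, x4=0:
s0 = x1 XOR x4 = 0 XOR 0 = 0
s1 = x3 OR s0 = 1 OR 0 = 1
s2 = NOT s1 = NOT 1 = 0
s3 = s2 XOR s0 = 0 XOR 0 = 0
s4 = x2 OR s2 = 0 OR 0 = 0
s5 = s3 XOR s4 = 0 XOR 0 = 0
So s4 = 0 and s5 = 0.

x1=0, x2=0, x3=1, x4=0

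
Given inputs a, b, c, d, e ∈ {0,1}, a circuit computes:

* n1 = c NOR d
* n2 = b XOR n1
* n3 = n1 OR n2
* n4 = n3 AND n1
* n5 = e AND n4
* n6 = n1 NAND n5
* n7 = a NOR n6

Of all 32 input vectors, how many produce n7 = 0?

30

n7 = a NOR n6 must be 0, so at least one of a, n6 is 1.
Enumerating the 32 input combinations, 30 give n7 = 0 and 2 give n7 = 1.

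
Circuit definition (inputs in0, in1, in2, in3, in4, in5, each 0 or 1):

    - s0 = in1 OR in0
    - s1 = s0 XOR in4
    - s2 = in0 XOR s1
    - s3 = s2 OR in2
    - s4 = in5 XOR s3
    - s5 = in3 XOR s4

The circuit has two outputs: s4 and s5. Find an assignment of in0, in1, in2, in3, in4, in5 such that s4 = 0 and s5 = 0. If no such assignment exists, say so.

Check with in0=0, in1=0, in2=1, in3=0, in4=0, in5=1:
s0 = in1 OR in0 = 0 OR 0 = 0
s1 = s0 XOR in4 = 0 XOR 0 = 0
s2 = in0 XOR s1 = 0 XOR 0 = 0
s3 = s2 OR in2 = 0 OR 1 = 1
s4 = in5 XOR s3 = 1 XOR 1 = 0
s5 = in3 XOR s4 = 0 XOR 0 = 0
So s4 = 0 and s5 = 0.

in0=0, in1=0, in2=1, in3=0, in4=0, in5=1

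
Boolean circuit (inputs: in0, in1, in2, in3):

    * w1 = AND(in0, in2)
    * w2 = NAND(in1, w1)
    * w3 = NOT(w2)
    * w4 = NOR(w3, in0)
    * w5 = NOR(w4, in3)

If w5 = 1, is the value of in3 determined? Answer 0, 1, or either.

0

w5 = NOR(w4, in3) must be 1, so both w4 = 0 and in3 = 0.
w4 = NOR(w3, in0) must be 0, so at least one of w3, in0 is 1.
Every assignment with w5 = 1 has in3 = 0; there are 4 such assignment(s).
  in0=1, in1=0, in2=0, in3=0
  in0=1, in1=0, in2=1, in3=0
  in0=1, in1=1, in2=0, in3=0
  in0=1, in1=1, in2=1, in3=0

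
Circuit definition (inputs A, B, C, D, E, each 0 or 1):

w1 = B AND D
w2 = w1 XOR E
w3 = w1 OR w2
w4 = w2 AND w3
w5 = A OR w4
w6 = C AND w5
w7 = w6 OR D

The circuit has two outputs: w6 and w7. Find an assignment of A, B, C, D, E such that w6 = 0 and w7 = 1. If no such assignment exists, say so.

A=0, B=1, C=0, D=1, E=0

Check with A=0, B=1, C=0, D=1, E=0:
w1 = B AND D = 1 AND 1 = 1
w2 = w1 XOR E = 1 XOR 0 = 1
w3 = w1 OR w2 = 1 OR 1 = 1
w4 = w2 AND w3 = 1 AND 1 = 1
w5 = A OR w4 = 0 OR 1 = 1
w6 = C AND w5 = 0 AND 1 = 0
w7 = w6 OR D = 0 OR 1 = 1
So w6 = 0 and w7 = 1.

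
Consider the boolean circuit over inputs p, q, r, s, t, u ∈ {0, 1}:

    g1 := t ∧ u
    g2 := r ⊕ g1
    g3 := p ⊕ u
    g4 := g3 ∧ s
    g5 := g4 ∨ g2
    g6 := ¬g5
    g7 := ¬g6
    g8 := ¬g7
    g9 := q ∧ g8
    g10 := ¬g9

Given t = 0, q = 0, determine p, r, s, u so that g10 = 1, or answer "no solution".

g10 = ¬g9 must be 1, so g9 = 0.
g9 = q ∧ g8 must be 0, so at least one of q, g8 is 0.
Check with t = 0, q = 0 and p=1, r=1, s=1, u=1:
g1 = t ∧ u = 0 ∧ 1 = 0
g2 = r ⊕ g1 = 1 ⊕ 0 = 1
g3 = p ⊕ u = 1 ⊕ 1 = 0
g4 = g3 ∧ s = 0 ∧ 1 = 0
g5 = g4 ∨ g2 = 0 ∨ 1 = 1
g6 = ¬g5 = ¬1 = 0
g7 = ¬g6 = ¬0 = 1
g8 = ¬g7 = ¬1 = 0
g9 = q ∧ g8 = 0 ∧ 0 = 0
g10 = ¬g9 = ¬0 = 1
So g10 = 1.

p=1 r=1 s=1 u=1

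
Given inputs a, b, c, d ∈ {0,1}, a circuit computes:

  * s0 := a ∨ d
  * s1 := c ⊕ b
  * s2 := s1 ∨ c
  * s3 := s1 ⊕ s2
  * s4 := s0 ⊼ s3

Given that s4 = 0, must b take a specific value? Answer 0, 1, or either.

s4 = s0 ⊼ s3 must be 0, so both s0 = 1 and s3 = 1.
s0 = a ∨ d must be 1, so at least one of a, d is 1.
Every assignment with s4 = 0 has b = 1; there are 3 such assignment(s).
  a=0, b=1, c=1, d=1
  a=1, b=1, c=1, d=0
  a=1, b=1, c=1, d=1

1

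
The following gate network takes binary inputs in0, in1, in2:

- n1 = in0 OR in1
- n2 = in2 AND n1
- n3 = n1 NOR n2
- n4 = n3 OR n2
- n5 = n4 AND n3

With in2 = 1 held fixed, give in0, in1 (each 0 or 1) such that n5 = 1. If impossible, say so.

in0=0, in1=0

Check with in2 = 1 and in0=0, in1=0:
n1 = in0 OR in1 = 0 OR 0 = 0
n2 = in2 AND n1 = 1 AND 0 = 0
n3 = n1 NOR n2 = 0 NOR 0 = 1
n4 = n3 OR n2 = 1 OR 0 = 1
n5 = n4 AND n3 = 1 AND 1 = 1
So n5 = 1.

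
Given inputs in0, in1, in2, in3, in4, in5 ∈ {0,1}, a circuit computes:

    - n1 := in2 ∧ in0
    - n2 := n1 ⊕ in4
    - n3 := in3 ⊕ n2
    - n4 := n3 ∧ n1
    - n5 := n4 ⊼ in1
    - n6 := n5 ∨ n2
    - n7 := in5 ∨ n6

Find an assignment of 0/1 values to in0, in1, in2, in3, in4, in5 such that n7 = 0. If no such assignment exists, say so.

in0=1, in1=1, in2=1, in3=1, in4=1, in5=0

n7 = in5 ∨ n6 must be 0, so both in5 = 0 and n6 = 0.
Check with in0=1, in1=1, in2=1, in3=1, in4=1, in5=0:
n1 = in2 ∧ in0 = 1 ∧ 1 = 1
n2 = n1 ⊕ in4 = 1 ⊕ 1 = 0
n3 = in3 ⊕ n2 = 1 ⊕ 0 = 1
n4 = n3 ∧ n1 = 1 ∧ 1 = 1
n5 = n4 ⊼ in1 = 1 ⊼ 1 = 0
n6 = n5 ∨ n2 = 0 ∨ 0 = 0
n7 = in5 ∨ n6 = 0 ∨ 0 = 0
So n7 = 0 as required.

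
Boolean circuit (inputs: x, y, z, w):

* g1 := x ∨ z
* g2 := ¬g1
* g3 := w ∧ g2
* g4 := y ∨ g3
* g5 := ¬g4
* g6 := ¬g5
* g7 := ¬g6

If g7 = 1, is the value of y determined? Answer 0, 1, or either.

g7 = ¬g6 must be 1, so g6 = 0.
g6 = ¬g5 must be 0, so g5 = 1.
g5 = ¬g4 must be 1, so g4 = 0.
Every assignment with g7 = 1 has y = 0; there are 7 such assignment(s).

0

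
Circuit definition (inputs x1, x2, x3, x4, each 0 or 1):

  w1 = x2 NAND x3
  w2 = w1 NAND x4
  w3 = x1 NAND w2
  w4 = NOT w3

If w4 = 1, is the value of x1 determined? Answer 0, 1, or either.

1

w4 = NOT w3 must be 1, so w3 = 0.
w3 = x1 NAND w2 must be 0, so both x1 = 1 and w2 = 1.
w2 = w1 NAND x4 must be 1, so at least one of w1, x4 is 0.
Every assignment with w4 = 1 has x1 = 1; there are 5 such assignment(s).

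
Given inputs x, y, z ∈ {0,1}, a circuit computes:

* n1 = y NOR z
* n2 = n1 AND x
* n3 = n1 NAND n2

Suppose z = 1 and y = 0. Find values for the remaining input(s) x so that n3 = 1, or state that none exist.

x=1

n3 = n1 NAND n2 must be 1, so at least one of n1, n2 is 0.
Check with z = 1 and y = 0 and x=1:
n1 = y NOR z = 0 NOR 1 = 0
n2 = n1 AND x = 0 AND 1 = 0
n3 = n1 NAND n2 = 0 NAND 0 = 1
So n3 = 1.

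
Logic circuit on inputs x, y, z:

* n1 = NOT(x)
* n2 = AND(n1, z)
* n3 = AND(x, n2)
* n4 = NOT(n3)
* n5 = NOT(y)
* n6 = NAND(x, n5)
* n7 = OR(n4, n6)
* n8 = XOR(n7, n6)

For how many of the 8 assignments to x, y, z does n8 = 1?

2

n8 = XOR(n7, n6) must be 1, so n7 and n6 differ.
Satisfying assignments:
  x=1, y=0, z=0
  x=1, y=0, z=1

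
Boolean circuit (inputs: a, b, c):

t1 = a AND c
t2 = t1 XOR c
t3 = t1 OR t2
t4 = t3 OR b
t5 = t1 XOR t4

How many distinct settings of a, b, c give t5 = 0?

t5 = t1 XOR t4 must be 0, so t1 and t4 are equal.
Enumerating the 8 input combinations, 4 give t5 = 0 and 4 give t5 = 1.

4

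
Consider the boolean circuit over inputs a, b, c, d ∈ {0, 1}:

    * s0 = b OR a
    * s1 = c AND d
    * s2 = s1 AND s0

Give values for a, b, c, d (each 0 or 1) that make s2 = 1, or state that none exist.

a=0, b=1, c=1, d=1

s2 = s1 AND s0 must be 1, so both s1 = 1 and s0 = 1.
s1 = c AND d must be 1, so both c = 1 and d = 1.
s0 = b OR a must be 1, so at least one of b, a is 1.
Check with a=0, b=1, c=1, d=1:
s0 = b OR a = 1 OR 0 = 1
s1 = c AND d = 1 AND 1 = 1
s2 = s1 AND s0 = 1 AND 1 = 1
So s2 = 1 as required.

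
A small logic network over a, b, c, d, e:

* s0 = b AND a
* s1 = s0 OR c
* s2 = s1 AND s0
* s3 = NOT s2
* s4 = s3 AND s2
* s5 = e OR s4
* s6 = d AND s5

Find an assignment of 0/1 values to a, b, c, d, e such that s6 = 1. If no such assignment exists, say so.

Check with a=0, b=1, c=1, d=1, e=1:
s0 = b AND a = 1 AND 0 = 0
s1 = s0 OR c = 0 OR 1 = 1
s2 = s1 AND s0 = 1 AND 0 = 0
s3 = NOT s2 = NOT 0 = 1
s4 = s3 AND s2 = 1 AND 0 = 0
s5 = e OR s4 = 1 OR 0 = 1
s6 = d AND s5 = 1 AND 1 = 1
So s6 = 1 as required.

a=0, b=1, c=1, d=1, e=1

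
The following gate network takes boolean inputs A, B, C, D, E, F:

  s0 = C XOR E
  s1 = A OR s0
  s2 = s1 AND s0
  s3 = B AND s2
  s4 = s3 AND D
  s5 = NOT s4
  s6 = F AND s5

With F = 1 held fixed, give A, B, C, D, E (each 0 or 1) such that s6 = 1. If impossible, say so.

Check with F = 1 and A=0, B=0, C=0, D=1, E=0:
s0 = C XOR E = 0 XOR 0 = 0
s1 = A OR s0 = 0 OR 0 = 0
s2 = s1 AND s0 = 0 AND 0 = 0
s3 = B AND s2 = 0 AND 0 = 0
s4 = s3 AND D = 0 AND 1 = 0
s5 = NOT s4 = NOT 0 = 1
s6 = F AND s5 = 1 AND 1 = 1
So s6 = 1.

A=0, B=0, C=0, D=1, E=0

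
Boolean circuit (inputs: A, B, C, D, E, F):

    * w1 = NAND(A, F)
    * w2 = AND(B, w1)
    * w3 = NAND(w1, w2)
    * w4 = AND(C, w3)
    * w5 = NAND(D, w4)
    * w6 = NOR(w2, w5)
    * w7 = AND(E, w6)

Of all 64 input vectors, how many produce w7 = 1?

w7 = AND(E, w6) must be 1, so both E = 1 and w6 = 1.
w6 = NOR(w2, w5) must be 1, so both w2 = 0 and w5 = 0.
w2 = AND(B, w1) must be 0, so at least one of B, w1 is 0.
Satisfying assignments:
  A=0, B=0, C=1, D=1, E=1, F=0
  A=0, B=0, C=1, D=1, E=1, F=1
  A=1, B=0, C=1, D=1, E=1, F=0
  A=1, B=0, C=1, D=1, E=1, F=1
  A=1, B=1, C=1, D=1, E=1, F=1

5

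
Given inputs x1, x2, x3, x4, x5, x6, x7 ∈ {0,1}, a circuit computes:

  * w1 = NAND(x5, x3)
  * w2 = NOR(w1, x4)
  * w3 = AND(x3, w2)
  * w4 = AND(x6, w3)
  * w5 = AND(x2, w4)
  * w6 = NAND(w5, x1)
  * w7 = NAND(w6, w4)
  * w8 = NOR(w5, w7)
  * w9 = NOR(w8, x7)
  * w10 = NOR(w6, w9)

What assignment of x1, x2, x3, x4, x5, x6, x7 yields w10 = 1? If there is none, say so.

w10 = NOR(w6, w9) must be 1, so both w6 = 0 and w9 = 0.
w6 = NAND(w5, x1) must be 0, so both w5 = 1 and x1 = 1.
Check with x1=1 x2=1 x3=1 x4=0 x5=1 x6=1 x7=1:
w1 = NAND(x5, x3) = NAND(1, 1) = 0
w2 = NOR(w1, x4) = NOR(0, 0) = 1
w3 = AND(x3, w2) = AND(1, 1) = 1
w4 = AND(x6, w3) = AND(1, 1) = 1
w5 = AND(x2, w4) = AND(1, 1) = 1
w6 = NAND(w5, x1) = NAND(1, 1) = 0
w7 = NAND(w6, w4) = NAND(0, 1) = 1
w8 = NOR(w5, w7) = NOR(1, 1) = 0
w9 = NOR(w8, x7) = NOR(0, 1) = 0
w10 = NOR(w6, w9) = NOR(0, 0) = 1
So w10 = 1 as required.

x1=1 x2=1 x3=1 x4=0 x5=1 x6=1 x7=1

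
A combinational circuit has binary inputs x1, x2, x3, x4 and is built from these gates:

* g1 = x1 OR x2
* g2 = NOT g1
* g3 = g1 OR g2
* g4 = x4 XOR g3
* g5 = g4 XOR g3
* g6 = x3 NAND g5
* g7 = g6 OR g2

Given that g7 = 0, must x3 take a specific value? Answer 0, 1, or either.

1

g7 = g6 OR g2 must be 0, so both g6 = 0 and g2 = 0.
g6 = x3 NAND g5 must be 0, so both x3 = 1 and g5 = 1.
g2 = NOT g1 must be 0, so g1 = 1.
Every assignment with g7 = 0 has x3 = 1; there are 3 such assignment(s).
  x1=0, x2=1, x3=1, x4=1
  x1=1, x2=0, x3=1, x4=1
  x1=1, x2=1, x3=1, x4=1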